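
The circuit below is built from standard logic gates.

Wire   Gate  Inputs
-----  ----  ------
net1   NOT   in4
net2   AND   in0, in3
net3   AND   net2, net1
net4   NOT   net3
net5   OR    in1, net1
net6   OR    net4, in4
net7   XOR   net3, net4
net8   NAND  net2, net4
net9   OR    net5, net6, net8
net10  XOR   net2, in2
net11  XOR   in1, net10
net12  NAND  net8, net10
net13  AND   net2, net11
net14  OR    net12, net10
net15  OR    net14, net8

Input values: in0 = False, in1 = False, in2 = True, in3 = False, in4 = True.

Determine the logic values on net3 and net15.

net3 = False; net15 = True

net1 = NOT in4 = NOT True = False
net2 = in0 AND in3 = False AND False = False
net3 = net2 AND net1 = False AND False = False
net4 = NOT net3 = NOT False = True
net8 = net2 NAND net4 = False NAND True = True
net10 = net2 XOR in2 = False XOR True = True
net12 = net8 NAND net10 = True NAND True = False
net14 = net12 OR net10 = False OR True = True
net15 = net14 OR net8 = True OR True = True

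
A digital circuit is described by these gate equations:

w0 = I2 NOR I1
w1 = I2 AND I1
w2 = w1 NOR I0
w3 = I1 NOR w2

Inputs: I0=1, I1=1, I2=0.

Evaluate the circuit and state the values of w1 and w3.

w1 = I2 AND I1 = 0 AND 1 = 0
w2 = w1 NOR I0 = 0 NOR 1 = 0
w3 = I1 NOR w2 = 1 NOR 0 = 0

w1 = 0, w3 = 0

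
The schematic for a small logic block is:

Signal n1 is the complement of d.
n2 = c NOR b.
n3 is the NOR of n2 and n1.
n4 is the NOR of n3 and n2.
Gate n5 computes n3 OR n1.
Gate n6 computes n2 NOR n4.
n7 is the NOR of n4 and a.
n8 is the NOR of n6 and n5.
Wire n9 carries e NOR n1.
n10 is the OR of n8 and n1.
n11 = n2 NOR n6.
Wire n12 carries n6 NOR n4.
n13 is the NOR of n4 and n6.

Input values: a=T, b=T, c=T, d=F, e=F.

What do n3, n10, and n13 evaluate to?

n3 = F; n10 = T; n13 = F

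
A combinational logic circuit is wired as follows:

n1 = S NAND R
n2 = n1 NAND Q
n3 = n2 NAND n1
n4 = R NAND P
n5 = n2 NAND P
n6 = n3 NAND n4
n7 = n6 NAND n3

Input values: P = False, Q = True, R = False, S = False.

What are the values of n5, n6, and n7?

n5 = True; n6 = False; n7 = True

n1 = S NAND R = False NAND False = True
n2 = n1 NAND Q = True NAND True = False
n3 = n2 NAND n1 = False NAND True = True
n4 = R NAND P = False NAND False = True
n5 = n2 NAND P = False NAND False = True
n6 = n3 NAND n4 = True NAND True = False
n7 = n6 NAND n3 = False NAND True = True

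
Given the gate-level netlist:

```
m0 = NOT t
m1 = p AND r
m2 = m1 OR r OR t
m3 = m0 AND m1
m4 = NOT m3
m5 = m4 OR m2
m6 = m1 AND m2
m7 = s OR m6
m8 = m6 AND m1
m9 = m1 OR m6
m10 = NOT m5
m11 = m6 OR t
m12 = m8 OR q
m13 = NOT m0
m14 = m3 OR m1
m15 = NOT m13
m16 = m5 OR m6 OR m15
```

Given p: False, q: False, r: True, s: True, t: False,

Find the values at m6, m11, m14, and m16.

m6 = False, m11 = False, m14 = False, m16 = True

m0 = NOT t = NOT False = True
m1 = p AND r = False AND True = False
m2 = m1 OR r OR t = False OR True OR False = True
m3 = m0 AND m1 = True AND False = False
m4 = NOT m3 = NOT False = True
m5 = m4 OR m2 = True OR True = True
m6 = m1 AND m2 = False AND True = False
m11 = m6 OR t = False OR False = False
m13 = NOT m0 = NOT True = False
m14 = m3 OR m1 = False OR False = False
m15 = NOT m13 = NOT False = True
m16 = m5 OR m6 OR m15 = True OR False OR True = True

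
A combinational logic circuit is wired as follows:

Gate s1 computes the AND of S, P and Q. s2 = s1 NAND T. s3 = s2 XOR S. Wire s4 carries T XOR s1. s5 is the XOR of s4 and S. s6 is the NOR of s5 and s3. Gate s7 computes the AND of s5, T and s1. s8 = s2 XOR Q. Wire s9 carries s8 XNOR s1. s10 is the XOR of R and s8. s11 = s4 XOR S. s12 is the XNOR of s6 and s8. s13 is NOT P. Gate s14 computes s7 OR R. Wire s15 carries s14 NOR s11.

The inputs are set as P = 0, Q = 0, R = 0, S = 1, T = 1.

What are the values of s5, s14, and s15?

s5 = 0, s14 = 0, s15 = 1

s1 = S AND P AND Q = 1 AND 0 AND 0 = 0
s4 = T XOR s1 = 1 XOR 0 = 1
s5 = s4 XOR S = 1 XOR 1 = 0
s7 = s5 AND T AND s1 = 0 AND 1 AND 0 = 0
s11 = s4 XOR S = 1 XOR 1 = 0
s14 = s7 OR R = 0 OR 0 = 0
s15 = s14 NOR s11 = 0 NOR 0 = 1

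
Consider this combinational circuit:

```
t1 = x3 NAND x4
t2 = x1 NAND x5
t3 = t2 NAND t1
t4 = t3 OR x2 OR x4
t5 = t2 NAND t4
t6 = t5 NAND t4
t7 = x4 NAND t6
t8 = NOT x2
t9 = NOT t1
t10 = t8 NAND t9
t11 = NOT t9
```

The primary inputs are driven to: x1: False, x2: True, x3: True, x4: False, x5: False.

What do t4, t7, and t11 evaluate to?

t4 = True, t7 = True, t11 = True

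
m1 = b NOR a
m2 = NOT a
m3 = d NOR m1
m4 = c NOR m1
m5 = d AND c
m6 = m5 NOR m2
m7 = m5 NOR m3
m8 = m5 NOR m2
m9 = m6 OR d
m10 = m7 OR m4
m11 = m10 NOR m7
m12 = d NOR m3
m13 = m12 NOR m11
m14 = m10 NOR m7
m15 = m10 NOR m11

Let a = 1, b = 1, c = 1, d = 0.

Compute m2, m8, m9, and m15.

m1 = b NOR a = 1 NOR 1 = 0
m2 = NOT a = NOT 1 = 0
m3 = d NOR m1 = 0 NOR 0 = 1
m4 = c NOR m1 = 1 NOR 0 = 0
m5 = d AND c = 0 AND 1 = 0
m6 = m5 NOR m2 = 0 NOR 0 = 1
m7 = m5 NOR m3 = 0 NOR 1 = 0
m8 = m5 NOR m2 = 0 NOR 0 = 1
m9 = m6 OR d = 1 OR 0 = 1
m10 = m7 OR m4 = 0 OR 0 = 0
m11 = m10 NOR m7 = 0 NOR 0 = 1
m15 = m10 NOR m11 = 0 NOR 1 = 0

m2 = 0, m8 = 1, m9 = 1, m15 = 0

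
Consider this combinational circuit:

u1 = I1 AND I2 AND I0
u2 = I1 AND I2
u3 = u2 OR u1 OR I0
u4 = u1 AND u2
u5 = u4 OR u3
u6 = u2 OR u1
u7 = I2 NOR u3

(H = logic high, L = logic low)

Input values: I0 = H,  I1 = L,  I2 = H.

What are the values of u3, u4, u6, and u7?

u3 = H  u4 = L  u6 = L  u7 = L

u1 = I1 AND I2 AND I0 = L AND H AND H = L
u2 = I1 AND I2 = L AND H = L
u3 = u2 OR u1 OR I0 = L OR L OR H = H
u4 = u1 AND u2 = L AND L = L
u6 = u2 OR u1 = L OR L = L
u7 = I2 NOR u3 = H NOR H = L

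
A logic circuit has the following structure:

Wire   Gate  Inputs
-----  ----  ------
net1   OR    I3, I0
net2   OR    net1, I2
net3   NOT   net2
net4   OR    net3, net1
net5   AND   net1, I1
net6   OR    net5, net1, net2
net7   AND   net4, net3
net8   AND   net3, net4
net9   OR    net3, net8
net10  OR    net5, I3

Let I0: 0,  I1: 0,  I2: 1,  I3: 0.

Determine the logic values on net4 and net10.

net4 = 0; net10 = 0

net1 = I3 OR I0 = 0 OR 0 = 0
net2 = net1 OR I2 = 0 OR 1 = 1
net3 = NOT net2 = NOT 1 = 0
net4 = net3 OR net1 = 0 OR 0 = 0
net5 = net1 AND I1 = 0 AND 0 = 0
net10 = net5 OR I3 = 0 OR 0 = 0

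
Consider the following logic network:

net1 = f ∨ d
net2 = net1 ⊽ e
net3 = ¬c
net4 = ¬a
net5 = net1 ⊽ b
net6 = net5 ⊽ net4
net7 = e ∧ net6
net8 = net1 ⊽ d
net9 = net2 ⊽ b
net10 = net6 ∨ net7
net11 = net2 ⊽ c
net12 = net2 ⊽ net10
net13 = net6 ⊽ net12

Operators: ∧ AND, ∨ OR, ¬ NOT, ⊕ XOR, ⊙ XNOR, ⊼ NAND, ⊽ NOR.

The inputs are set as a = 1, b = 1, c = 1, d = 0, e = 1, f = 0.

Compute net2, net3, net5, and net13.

net2 = 0, net3 = 0, net5 = 0, net13 = 0

net1 = f OR d = 0 OR 0 = 0
net2 = net1 NOR e = 0 NOR 1 = 0
net3 = NOT c = NOT 1 = 0
net4 = NOT a = NOT 1 = 0
net5 = net1 NOR b = 0 NOR 1 = 0
net6 = net5 NOR net4 = 0 NOR 0 = 1
net7 = e AND net6 = 1 AND 1 = 1
net10 = net6 OR net7 = 1 OR 1 = 1
net12 = net2 NOR net10 = 0 NOR 1 = 0
net13 = net6 NOR net12 = 1 NOR 0 = 0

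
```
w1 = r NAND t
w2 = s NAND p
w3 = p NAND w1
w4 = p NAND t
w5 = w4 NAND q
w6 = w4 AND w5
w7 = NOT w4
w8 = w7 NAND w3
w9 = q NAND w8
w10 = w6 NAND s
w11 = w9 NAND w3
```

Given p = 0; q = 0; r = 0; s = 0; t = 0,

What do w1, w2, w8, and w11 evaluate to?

w1 = 1; w2 = 1; w8 = 1; w11 = 0

w1 = r NAND t = 0 NAND 0 = 1
w2 = s NAND p = 0 NAND 0 = 1
w3 = p NAND w1 = 0 NAND 1 = 1
w4 = p NAND t = 0 NAND 0 = 1
w7 = NOT w4 = NOT 1 = 0
w8 = w7 NAND w3 = 0 NAND 1 = 1
w9 = q NAND w8 = 0 NAND 1 = 1
w11 = w9 NAND w3 = 1 NAND 1 = 0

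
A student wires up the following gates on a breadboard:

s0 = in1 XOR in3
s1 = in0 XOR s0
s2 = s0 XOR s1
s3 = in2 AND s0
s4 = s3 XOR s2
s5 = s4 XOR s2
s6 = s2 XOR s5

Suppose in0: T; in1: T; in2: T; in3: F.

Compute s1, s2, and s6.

s1 = F, s2 = T, s6 = F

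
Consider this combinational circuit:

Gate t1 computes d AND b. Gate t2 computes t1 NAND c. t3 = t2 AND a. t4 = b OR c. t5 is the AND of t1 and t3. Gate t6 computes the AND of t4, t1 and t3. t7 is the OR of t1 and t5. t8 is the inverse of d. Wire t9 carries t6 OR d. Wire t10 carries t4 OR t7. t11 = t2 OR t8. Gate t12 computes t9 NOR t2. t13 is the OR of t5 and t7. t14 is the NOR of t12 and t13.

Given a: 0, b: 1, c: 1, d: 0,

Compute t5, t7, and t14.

t1 = d AND b = 0 AND 1 = 0
t2 = t1 NAND c = 0 NAND 1 = 1
t3 = t2 AND a = 1 AND 0 = 0
t4 = b OR c = 1 OR 1 = 1
t5 = t1 AND t3 = 0 AND 0 = 0
t6 = t4 AND t1 AND t3 = 1 AND 0 AND 0 = 0
t7 = t1 OR t5 = 0 OR 0 = 0
t9 = t6 OR d = 0 OR 0 = 0
t12 = t9 NOR t2 = 0 NOR 1 = 0
t13 = t5 OR t7 = 0 OR 0 = 0
t14 = t12 NOR t13 = 0 NOR 0 = 1

t5 = 0  t7 = 0  t14 = 1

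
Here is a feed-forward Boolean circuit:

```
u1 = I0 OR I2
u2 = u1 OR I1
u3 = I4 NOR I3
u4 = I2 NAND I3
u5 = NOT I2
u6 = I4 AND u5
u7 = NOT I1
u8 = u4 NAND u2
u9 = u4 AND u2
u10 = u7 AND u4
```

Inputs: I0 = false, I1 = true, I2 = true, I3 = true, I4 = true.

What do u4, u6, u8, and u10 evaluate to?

u4 = false, u6 = false, u8 = true, u10 = false

u1 = I0 OR I2 = false OR true = true
u2 = u1 OR I1 = true OR true = true
u4 = I2 NAND I3 = true NAND true = false
u5 = NOT I2 = NOT true = false
u6 = I4 AND u5 = true AND false = false
u7 = NOT I1 = NOT true = false
u8 = u4 NAND u2 = false NAND true = true
u10 = u7 AND u4 = false AND false = false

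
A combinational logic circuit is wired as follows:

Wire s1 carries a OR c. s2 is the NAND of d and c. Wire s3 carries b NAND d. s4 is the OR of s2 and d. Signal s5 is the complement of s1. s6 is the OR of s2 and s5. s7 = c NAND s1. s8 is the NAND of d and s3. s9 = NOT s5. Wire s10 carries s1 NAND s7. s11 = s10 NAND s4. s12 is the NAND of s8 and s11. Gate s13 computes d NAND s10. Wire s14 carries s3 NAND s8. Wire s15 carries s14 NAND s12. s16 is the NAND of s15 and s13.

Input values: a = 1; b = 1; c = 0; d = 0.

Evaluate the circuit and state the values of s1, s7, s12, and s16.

s1 = a OR c = 1 OR 0 = 1
s2 = d NAND c = 0 NAND 0 = 1
s3 = b NAND d = 1 NAND 0 = 1
s4 = s2 OR d = 1 OR 0 = 1
s7 = c NAND s1 = 0 NAND 1 = 1
s8 = d NAND s3 = 0 NAND 1 = 1
s10 = s1 NAND s7 = 1 NAND 1 = 0
s11 = s10 NAND s4 = 0 NAND 1 = 1
s12 = s8 NAND s11 = 1 NAND 1 = 0
s13 = d NAND s10 = 0 NAND 0 = 1
s14 = s3 NAND s8 = 1 NAND 1 = 0
s15 = s14 NAND s12 = 0 NAND 0 = 1
s16 = s15 NAND s13 = 1 NAND 1 = 0

s1 = 1, s7 = 1, s12 = 0, s16 = 0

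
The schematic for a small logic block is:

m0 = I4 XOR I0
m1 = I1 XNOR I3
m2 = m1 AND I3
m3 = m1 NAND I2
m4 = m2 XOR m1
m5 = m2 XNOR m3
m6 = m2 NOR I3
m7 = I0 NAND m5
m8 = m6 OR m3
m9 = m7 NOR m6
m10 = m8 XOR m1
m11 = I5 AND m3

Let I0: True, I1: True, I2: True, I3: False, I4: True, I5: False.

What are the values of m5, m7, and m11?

m5 = False  m7 = True  m11 = False

m1 = I1 XNOR I3 = True XNOR False = False
m2 = m1 AND I3 = False AND False = False
m3 = m1 NAND I2 = False NAND True = True
m5 = m2 XNOR m3 = False XNOR True = False
m7 = I0 NAND m5 = True NAND False = True
m11 = I5 AND m3 = False AND True = False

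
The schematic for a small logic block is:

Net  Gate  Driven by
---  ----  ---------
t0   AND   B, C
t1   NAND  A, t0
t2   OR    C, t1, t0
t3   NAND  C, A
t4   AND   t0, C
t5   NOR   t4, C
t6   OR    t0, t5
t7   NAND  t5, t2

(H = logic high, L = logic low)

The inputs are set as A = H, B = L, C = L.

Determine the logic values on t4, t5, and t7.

t4 = L, t5 = H, t7 = L

t0 = B AND C = L AND L = L
t1 = A NAND t0 = H NAND L = H
t2 = C OR t1 OR t0 = L OR H OR L = H
t4 = t0 AND C = L AND L = L
t5 = t4 NOR C = L NOR L = H
t7 = t5 NAND t2 = H NAND H = L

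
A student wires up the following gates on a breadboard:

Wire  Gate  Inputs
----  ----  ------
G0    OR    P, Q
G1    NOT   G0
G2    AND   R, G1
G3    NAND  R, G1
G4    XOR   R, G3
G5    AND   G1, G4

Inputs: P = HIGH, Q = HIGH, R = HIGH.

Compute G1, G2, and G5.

G1 = LOW  G2 = LOW  G5 = LOW

G0 = P OR Q = HIGH OR HIGH = HIGH
G1 = NOT G0 = NOT HIGH = LOW
G2 = R AND G1 = HIGH AND LOW = LOW
G3 = R NAND G1 = HIGH NAND LOW = HIGH
G4 = R XOR G3 = HIGH XOR HIGH = LOW
G5 = G1 AND G4 = LOW AND LOW = LOW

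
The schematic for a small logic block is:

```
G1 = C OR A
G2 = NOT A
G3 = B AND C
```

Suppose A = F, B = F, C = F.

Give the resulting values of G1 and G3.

G1 = F, G3 = F

G1 = C OR A = F OR F = F
G3 = B AND C = F AND F = F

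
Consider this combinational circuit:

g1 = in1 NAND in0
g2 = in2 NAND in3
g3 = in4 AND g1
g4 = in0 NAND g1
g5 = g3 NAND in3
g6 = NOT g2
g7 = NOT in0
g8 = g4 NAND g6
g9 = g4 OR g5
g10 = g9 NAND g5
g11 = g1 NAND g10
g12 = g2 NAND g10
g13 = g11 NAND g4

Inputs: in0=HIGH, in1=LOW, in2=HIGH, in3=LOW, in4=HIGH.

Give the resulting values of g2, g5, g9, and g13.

g1 = in1 NAND in0 = LOW NAND HIGH = HIGH
g2 = in2 NAND in3 = HIGH NAND LOW = HIGH
g3 = in4 AND g1 = HIGH AND HIGH = HIGH
g4 = in0 NAND g1 = HIGH NAND HIGH = LOW
g5 = g3 NAND in3 = HIGH NAND LOW = HIGH
g9 = g4 OR g5 = LOW OR HIGH = HIGH
g10 = g9 NAND g5 = HIGH NAND HIGH = LOW
g11 = g1 NAND g10 = HIGH NAND LOW = HIGH
g13 = g11 NAND g4 = HIGH NAND LOW = HIGH

g2 = HIGH; g5 = HIGH; g9 = HIGH; g13 = HIGH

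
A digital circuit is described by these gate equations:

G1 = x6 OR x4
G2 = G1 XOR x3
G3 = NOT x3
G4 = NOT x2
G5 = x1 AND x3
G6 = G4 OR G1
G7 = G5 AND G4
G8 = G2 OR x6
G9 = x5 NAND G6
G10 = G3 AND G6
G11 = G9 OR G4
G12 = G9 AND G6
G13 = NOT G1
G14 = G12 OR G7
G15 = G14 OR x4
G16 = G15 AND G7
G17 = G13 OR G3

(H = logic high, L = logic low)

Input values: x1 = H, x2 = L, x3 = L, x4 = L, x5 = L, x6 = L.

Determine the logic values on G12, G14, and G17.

G12 = H, G14 = H, G17 = H

G1 = x6 OR x4 = L OR L = L
G3 = NOT x3 = NOT L = H
G4 = NOT x2 = NOT L = H
G5 = x1 AND x3 = H AND L = L
G6 = G4 OR G1 = H OR L = H
G7 = G5 AND G4 = L AND H = L
G9 = x5 NAND G6 = L NAND H = H
G12 = G9 AND G6 = H AND H = H
G13 = NOT G1 = NOT L = H
G14 = G12 OR G7 = H OR L = H
G17 = G13 OR G3 = H OR H = H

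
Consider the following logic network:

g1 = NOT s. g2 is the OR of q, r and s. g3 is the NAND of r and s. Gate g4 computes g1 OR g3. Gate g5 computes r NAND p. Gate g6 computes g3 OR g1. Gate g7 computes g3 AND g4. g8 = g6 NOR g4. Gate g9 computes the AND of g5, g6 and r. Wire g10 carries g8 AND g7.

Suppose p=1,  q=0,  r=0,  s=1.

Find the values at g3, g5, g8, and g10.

g1 = NOT s = NOT 1 = 0
g3 = r NAND s = 0 NAND 1 = 1
g4 = g1 OR g3 = 0 OR 1 = 1
g5 = r NAND p = 0 NAND 1 = 1
g6 = g3 OR g1 = 1 OR 0 = 1
g7 = g3 AND g4 = 1 AND 1 = 1
g8 = g6 NOR g4 = 1 NOR 1 = 0
g10 = g8 AND g7 = 0 AND 1 = 0

g3 = 1  g5 = 1  g8 = 0  g10 = 0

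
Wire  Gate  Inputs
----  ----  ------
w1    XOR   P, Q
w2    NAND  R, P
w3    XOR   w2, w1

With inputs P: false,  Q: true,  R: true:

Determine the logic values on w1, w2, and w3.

w1 = P XOR Q = false XOR true = true
w2 = R NAND P = true NAND false = true
w3 = w2 XOR w1 = true XOR true = false

w1 = true  w2 = true  w3 = false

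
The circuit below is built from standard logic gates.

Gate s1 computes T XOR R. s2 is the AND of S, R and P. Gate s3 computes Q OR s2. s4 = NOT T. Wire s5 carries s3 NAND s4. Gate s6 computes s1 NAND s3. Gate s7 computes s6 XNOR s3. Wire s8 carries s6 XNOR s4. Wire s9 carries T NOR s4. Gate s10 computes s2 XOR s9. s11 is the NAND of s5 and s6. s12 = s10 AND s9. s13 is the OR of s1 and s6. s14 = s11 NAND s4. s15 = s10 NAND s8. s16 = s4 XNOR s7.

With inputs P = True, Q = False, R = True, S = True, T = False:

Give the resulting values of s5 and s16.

s5 = False, s16 = False

s1 = T XOR R = False XOR True = True
s2 = S AND R AND P = True AND True AND True = True
s3 = Q OR s2 = False OR True = True
s4 = NOT T = NOT False = True
s5 = s3 NAND s4 = True NAND True = False
s6 = s1 NAND s3 = True NAND True = False
s7 = s6 XNOR s3 = False XNOR True = False
s16 = s4 XNOR s7 = True XNOR False = False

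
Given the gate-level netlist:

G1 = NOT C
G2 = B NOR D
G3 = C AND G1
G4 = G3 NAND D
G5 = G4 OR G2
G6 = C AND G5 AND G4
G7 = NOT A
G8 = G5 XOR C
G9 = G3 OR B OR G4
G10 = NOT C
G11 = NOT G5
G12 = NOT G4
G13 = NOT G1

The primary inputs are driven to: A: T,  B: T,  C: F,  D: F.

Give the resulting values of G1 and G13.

G1 = NOT C = NOT F = T
G13 = NOT G1 = NOT T = F

G1 = T, G13 = F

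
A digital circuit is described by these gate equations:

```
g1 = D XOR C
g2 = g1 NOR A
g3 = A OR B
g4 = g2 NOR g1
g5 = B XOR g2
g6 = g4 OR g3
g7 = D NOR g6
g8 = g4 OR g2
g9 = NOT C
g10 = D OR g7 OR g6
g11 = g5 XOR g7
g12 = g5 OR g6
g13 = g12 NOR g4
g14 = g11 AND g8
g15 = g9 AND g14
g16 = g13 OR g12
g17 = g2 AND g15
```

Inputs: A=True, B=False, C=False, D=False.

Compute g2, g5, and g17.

g2 = False, g5 = False, g17 = False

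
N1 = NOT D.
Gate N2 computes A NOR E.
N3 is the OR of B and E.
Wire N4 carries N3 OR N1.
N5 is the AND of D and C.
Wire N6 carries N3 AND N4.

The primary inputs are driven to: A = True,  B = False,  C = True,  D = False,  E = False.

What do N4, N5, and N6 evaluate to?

N1 = NOT D = NOT False = True
N3 = B OR E = False OR False = False
N4 = N3 OR N1 = False OR True = True
N5 = D AND C = False AND True = False
N6 = N3 AND N4 = False AND True = False

N4 = True, N5 = False, N6 = False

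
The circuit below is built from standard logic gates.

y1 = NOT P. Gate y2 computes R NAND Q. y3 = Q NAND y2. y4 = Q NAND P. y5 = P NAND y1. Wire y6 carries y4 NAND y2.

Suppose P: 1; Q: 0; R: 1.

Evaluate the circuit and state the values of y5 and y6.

y5 = 1  y6 = 0

y1 = NOT P = NOT 1 = 0
y2 = R NAND Q = 1 NAND 0 = 1
y4 = Q NAND P = 0 NAND 1 = 1
y5 = P NAND y1 = 1 NAND 0 = 1
y6 = y4 NAND y2 = 1 NAND 1 = 0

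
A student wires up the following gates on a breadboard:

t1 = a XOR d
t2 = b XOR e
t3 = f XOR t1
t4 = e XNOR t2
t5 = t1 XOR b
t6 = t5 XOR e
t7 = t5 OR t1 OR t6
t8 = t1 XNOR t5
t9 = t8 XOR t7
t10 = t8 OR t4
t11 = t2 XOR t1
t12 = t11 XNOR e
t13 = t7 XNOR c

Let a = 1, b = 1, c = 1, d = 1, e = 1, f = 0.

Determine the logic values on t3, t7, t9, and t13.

t3 = 0, t7 = 1, t9 = 1, t13 = 1

t1 = a XOR d = 1 XOR 1 = 0
t3 = f XOR t1 = 0 XOR 0 = 0
t5 = t1 XOR b = 0 XOR 1 = 1
t6 = t5 XOR e = 1 XOR 1 = 0
t7 = t5 OR t1 OR t6 = 1 OR 0 OR 0 = 1
t8 = t1 XNOR t5 = 0 XNOR 1 = 0
t9 = t8 XOR t7 = 0 XOR 1 = 1
t13 = t7 XNOR c = 1 XNOR 1 = 1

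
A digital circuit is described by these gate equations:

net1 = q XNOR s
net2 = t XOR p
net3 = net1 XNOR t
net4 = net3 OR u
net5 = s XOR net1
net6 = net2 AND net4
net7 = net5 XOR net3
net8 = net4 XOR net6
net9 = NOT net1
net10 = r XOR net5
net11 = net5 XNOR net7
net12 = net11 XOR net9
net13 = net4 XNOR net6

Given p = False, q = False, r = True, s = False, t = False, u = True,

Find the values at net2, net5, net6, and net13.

net2 = False, net5 = True, net6 = False, net13 = False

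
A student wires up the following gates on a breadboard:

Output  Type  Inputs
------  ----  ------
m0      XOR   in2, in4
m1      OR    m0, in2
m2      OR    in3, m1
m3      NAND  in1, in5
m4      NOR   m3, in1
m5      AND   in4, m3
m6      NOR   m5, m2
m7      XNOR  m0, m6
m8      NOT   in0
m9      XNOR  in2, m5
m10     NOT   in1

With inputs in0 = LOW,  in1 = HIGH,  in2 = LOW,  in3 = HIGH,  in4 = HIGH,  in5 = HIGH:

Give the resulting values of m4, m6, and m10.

m4 = LOW; m6 = LOW; m10 = LOW

m0 = in2 XOR in4 = LOW XOR HIGH = HIGH
m1 = m0 OR in2 = HIGH OR LOW = HIGH
m2 = in3 OR m1 = HIGH OR HIGH = HIGH
m3 = in1 NAND in5 = HIGH NAND HIGH = LOW
m4 = m3 NOR in1 = LOW NOR HIGH = LOW
m5 = in4 AND m3 = HIGH AND LOW = LOW
m6 = m5 NOR m2 = LOW NOR HIGH = LOW
m10 = NOT in1 = NOT HIGH = LOW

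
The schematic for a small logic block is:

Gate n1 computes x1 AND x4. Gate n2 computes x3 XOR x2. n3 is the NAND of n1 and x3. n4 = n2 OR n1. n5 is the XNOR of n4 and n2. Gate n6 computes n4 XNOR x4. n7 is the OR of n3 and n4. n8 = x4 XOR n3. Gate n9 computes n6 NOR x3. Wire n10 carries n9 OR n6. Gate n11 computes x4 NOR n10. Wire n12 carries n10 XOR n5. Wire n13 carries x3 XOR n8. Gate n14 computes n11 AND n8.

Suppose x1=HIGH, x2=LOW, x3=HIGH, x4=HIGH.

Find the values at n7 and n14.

n7 = HIGH  n14 = LOW

n1 = x1 AND x4 = HIGH AND HIGH = HIGH
n2 = x3 XOR x2 = HIGH XOR LOW = HIGH
n3 = n1 NAND x3 = HIGH NAND HIGH = LOW
n4 = n2 OR n1 = HIGH OR HIGH = HIGH
n6 = n4 XNOR x4 = HIGH XNOR HIGH = HIGH
n7 = n3 OR n4 = LOW OR HIGH = HIGH
n8 = x4 XOR n3 = HIGH XOR LOW = HIGH
n9 = n6 NOR x3 = HIGH NOR HIGH = LOW
n10 = n9 OR n6 = LOW OR HIGH = HIGH
n11 = x4 NOR n10 = HIGH NOR HIGH = LOW
n14 = n11 AND n8 = LOW AND HIGH = LOW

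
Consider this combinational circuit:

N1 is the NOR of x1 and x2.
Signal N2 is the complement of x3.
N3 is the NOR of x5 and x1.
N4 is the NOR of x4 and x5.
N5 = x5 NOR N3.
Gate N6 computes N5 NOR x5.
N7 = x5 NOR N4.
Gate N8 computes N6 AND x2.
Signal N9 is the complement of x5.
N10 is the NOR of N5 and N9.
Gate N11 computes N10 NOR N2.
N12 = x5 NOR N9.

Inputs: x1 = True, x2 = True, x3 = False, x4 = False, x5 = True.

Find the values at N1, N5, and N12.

N1 = False, N5 = False, N12 = False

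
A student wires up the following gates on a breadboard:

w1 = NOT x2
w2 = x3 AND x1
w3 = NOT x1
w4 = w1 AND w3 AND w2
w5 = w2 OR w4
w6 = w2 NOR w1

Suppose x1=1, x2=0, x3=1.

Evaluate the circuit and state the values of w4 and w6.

w4 = 0  w6 = 0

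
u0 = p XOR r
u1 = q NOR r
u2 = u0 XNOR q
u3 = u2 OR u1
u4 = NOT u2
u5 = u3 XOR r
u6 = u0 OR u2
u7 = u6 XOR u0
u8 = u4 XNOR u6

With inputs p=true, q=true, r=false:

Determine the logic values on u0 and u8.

u0 = true, u8 = false

u0 = p XOR r = true XOR false = true
u2 = u0 XNOR q = true XNOR true = true
u4 = NOT u2 = NOT true = false
u6 = u0 OR u2 = true OR true = true
u8 = u4 XNOR u6 = false XNOR true = false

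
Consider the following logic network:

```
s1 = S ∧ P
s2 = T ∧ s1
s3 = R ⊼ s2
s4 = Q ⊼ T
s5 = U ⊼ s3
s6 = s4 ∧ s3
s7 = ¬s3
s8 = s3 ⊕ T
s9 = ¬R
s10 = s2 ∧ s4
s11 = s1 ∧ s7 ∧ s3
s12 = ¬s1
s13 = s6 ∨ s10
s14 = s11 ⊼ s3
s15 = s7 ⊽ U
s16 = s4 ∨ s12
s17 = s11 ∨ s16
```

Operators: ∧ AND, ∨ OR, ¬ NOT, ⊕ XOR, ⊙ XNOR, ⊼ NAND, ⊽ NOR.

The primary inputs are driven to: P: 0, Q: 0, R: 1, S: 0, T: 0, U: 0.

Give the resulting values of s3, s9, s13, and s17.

s3 = 1, s9 = 0, s13 = 1, s17 = 1

s1 = S AND P = 0 AND 0 = 0
s2 = T AND s1 = 0 AND 0 = 0
s3 = R NAND s2 = 1 NAND 0 = 1
s4 = Q NAND T = 0 NAND 0 = 1
s6 = s4 AND s3 = 1 AND 1 = 1
s7 = NOT s3 = NOT 1 = 0
s9 = NOT R = NOT 1 = 0
s10 = s2 AND s4 = 0 AND 1 = 0
s11 = s1 AND s7 AND s3 = 0 AND 0 AND 1 = 0
s12 = NOT s1 = NOT 0 = 1
s13 = s6 OR s10 = 1 OR 0 = 1
s16 = s4 OR s12 = 1 OR 1 = 1
s17 = s11 OR s16 = 0 OR 1 = 1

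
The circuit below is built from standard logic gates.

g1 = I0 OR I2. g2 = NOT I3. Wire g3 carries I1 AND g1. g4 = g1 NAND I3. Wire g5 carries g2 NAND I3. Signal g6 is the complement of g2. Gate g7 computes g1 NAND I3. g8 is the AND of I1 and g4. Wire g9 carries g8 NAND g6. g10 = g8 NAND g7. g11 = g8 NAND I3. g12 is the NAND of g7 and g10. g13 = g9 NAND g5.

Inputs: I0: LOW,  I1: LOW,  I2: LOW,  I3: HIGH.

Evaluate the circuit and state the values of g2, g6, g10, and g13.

g1 = I0 OR I2 = LOW OR LOW = LOW
g2 = NOT I3 = NOT HIGH = LOW
g4 = g1 NAND I3 = LOW NAND HIGH = HIGH
g5 = g2 NAND I3 = LOW NAND HIGH = HIGH
g6 = NOT g2 = NOT LOW = HIGH
g7 = g1 NAND I3 = LOW NAND HIGH = HIGH
g8 = I1 AND g4 = LOW AND HIGH = LOW
g9 = g8 NAND g6 = LOW NAND HIGH = HIGH
g10 = g8 NAND g7 = LOW NAND HIGH = HIGH
g13 = g9 NAND g5 = HIGH NAND HIGH = LOW

g2 = LOW  g6 = HIGH  g10 = HIGH  g13 = LOW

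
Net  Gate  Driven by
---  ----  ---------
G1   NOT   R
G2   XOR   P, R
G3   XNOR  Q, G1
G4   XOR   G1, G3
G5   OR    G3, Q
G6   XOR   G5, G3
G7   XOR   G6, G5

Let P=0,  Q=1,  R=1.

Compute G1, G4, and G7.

G1 = 0, G4 = 0, G7 = 0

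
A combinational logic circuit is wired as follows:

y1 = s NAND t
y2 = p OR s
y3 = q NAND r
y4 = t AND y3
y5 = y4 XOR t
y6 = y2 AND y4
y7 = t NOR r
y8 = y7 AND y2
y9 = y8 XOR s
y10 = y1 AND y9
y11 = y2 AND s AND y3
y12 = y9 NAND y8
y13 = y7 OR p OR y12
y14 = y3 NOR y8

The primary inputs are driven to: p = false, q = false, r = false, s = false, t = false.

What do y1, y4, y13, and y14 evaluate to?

y1 = s NAND t = false NAND false = true
y2 = p OR s = false OR false = false
y3 = q NAND r = false NAND false = true
y4 = t AND y3 = false AND true = false
y7 = t NOR r = false NOR false = true
y8 = y7 AND y2 = true AND false = false
y9 = y8 XOR s = false XOR false = false
y12 = y9 NAND y8 = false NAND false = true
y13 = y7 OR p OR y12 = true OR false OR true = true
y14 = y3 NOR y8 = true NOR false = false

y1 = true, y4 = false, y13 = true, y14 = false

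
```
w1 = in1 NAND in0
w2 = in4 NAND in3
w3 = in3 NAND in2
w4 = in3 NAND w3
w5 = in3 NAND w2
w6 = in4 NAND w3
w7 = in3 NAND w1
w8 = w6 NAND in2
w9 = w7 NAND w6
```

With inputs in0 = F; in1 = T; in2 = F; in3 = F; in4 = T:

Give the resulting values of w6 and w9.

w6 = F; w9 = T

w1 = in1 NAND in0 = T NAND F = T
w3 = in3 NAND in2 = F NAND F = T
w6 = in4 NAND w3 = T NAND T = F
w7 = in3 NAND w1 = F NAND T = T
w9 = w7 NAND w6 = T NAND F = T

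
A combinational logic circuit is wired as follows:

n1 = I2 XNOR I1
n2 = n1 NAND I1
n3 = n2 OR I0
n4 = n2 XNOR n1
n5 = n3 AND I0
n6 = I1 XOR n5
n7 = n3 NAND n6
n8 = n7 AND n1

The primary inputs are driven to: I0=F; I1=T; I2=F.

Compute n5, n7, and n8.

n5 = F, n7 = F, n8 = F

n1 = I2 XNOR I1 = F XNOR T = F
n2 = n1 NAND I1 = F NAND T = T
n3 = n2 OR I0 = T OR F = T
n5 = n3 AND I0 = T AND F = F
n6 = I1 XOR n5 = T XOR F = T
n7 = n3 NAND n6 = T NAND T = F
n8 = n7 AND n1 = F AND F = F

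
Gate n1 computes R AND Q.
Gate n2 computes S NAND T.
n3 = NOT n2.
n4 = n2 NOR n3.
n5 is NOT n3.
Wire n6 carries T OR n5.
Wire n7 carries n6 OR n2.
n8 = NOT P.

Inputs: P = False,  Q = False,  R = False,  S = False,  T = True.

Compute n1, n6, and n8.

n1 = False, n6 = True, n8 = True

n1 = R AND Q = False AND False = False
n2 = S NAND T = False NAND True = True
n3 = NOT n2 = NOT True = False
n5 = NOT n3 = NOT False = True
n6 = T OR n5 = True OR True = True
n8 = NOT P = NOT False = True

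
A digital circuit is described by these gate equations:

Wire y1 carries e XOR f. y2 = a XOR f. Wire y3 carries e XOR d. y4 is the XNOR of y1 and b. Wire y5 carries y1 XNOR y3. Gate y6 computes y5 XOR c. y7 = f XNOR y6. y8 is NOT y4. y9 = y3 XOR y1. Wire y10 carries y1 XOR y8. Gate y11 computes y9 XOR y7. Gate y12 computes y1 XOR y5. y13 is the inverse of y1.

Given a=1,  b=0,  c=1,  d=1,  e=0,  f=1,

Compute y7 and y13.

y1 = e XOR f = 0 XOR 1 = 1
y3 = e XOR d = 0 XOR 1 = 1
y5 = y1 XNOR y3 = 1 XNOR 1 = 1
y6 = y5 XOR c = 1 XOR 1 = 0
y7 = f XNOR y6 = 1 XNOR 0 = 0
y13 = NOT y1 = NOT 1 = 0

y7 = 0  y13 = 0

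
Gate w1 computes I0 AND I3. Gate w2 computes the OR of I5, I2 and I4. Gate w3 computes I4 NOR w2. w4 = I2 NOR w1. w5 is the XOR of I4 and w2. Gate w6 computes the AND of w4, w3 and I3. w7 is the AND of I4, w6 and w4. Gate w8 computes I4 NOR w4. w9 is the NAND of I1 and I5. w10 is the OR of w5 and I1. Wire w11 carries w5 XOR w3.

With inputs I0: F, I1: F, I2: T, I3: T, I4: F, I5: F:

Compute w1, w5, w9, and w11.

w1 = I0 AND I3 = F AND T = F
w2 = I5 OR I2 OR I4 = F OR T OR F = T
w3 = I4 NOR w2 = F NOR T = F
w5 = I4 XOR w2 = F XOR T = T
w9 = I1 NAND I5 = F NAND F = T
w11 = w5 XOR w3 = T XOR F = T

w1 = F, w5 = T, w9 = T, w11 = T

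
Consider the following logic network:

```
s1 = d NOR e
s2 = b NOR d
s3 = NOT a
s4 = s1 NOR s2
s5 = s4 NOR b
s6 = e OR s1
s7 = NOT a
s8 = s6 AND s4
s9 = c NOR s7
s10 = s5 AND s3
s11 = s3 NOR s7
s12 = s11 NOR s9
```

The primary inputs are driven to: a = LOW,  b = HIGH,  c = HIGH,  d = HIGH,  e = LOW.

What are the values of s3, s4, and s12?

s1 = d NOR e = HIGH NOR LOW = LOW
s2 = b NOR d = HIGH NOR HIGH = LOW
s3 = NOT a = NOT LOW = HIGH
s4 = s1 NOR s2 = LOW NOR LOW = HIGH
s7 = NOT a = NOT LOW = HIGH
s9 = c NOR s7 = HIGH NOR HIGH = LOW
s11 = s3 NOR s7 = HIGH NOR HIGH = LOW
s12 = s11 NOR s9 = LOW NOR LOW = HIGH

s3 = HIGH; s4 = HIGH; s12 = HIGH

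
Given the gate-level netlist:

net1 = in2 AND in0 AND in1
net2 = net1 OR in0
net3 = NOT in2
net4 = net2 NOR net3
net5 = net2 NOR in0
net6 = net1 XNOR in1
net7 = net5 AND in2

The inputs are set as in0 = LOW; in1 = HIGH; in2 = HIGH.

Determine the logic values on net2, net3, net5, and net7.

net2 = LOW  net3 = LOW  net5 = HIGH  net7 = HIGH

net1 = in2 AND in0 AND in1 = HIGH AND LOW AND HIGH = LOW
net2 = net1 OR in0 = LOW OR LOW = LOW
net3 = NOT in2 = NOT HIGH = LOW
net5 = net2 NOR in0 = LOW NOR LOW = HIGH
net7 = net5 AND in2 = HIGH AND HIGH = HIGH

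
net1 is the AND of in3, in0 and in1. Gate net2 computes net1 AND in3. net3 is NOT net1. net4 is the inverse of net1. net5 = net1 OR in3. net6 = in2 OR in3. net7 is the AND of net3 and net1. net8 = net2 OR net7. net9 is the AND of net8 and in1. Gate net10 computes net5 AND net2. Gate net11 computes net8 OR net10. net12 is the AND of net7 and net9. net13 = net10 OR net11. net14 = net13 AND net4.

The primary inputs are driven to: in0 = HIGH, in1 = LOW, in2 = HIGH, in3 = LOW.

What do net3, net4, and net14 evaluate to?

net3 = HIGH; net4 = HIGH; net14 = LOW

net1 = in3 AND in0 AND in1 = LOW AND HIGH AND LOW = LOW
net2 = net1 AND in3 = LOW AND LOW = LOW
net3 = NOT net1 = NOT LOW = HIGH
net4 = NOT net1 = NOT LOW = HIGH
net5 = net1 OR in3 = LOW OR LOW = LOW
net7 = net3 AND net1 = HIGH AND LOW = LOW
net8 = net2 OR net7 = LOW OR LOW = LOW
net10 = net5 AND net2 = LOW AND LOW = LOW
net11 = net8 OR net10 = LOW OR LOW = LOW
net13 = net10 OR net11 = LOW OR LOW = LOW
net14 = net13 AND net4 = LOW AND HIGH = LOW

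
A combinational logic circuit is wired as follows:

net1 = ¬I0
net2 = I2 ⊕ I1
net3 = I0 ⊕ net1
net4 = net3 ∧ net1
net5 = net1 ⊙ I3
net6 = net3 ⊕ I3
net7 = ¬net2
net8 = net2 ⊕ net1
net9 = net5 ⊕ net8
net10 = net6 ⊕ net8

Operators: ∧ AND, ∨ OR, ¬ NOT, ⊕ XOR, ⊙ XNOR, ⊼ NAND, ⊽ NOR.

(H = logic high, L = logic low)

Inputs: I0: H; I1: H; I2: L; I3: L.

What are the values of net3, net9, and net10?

net3 = H, net9 = L, net10 = L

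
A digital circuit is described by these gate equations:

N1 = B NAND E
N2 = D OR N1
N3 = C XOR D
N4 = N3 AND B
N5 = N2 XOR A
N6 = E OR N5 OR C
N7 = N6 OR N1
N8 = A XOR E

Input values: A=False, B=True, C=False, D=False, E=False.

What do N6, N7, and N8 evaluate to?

N6 = True, N7 = True, N8 = False

N1 = B NAND E = True NAND False = True
N2 = D OR N1 = False OR True = True
N5 = N2 XOR A = True XOR False = True
N6 = E OR N5 OR C = False OR True OR False = True
N7 = N6 OR N1 = True OR True = True
N8 = A XOR E = False XOR False = False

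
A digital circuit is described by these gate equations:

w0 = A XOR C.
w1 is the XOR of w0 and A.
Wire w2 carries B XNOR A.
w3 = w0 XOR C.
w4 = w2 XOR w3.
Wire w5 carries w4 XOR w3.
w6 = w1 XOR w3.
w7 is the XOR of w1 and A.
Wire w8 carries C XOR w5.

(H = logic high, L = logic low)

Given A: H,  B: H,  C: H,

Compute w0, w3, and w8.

w0 = A XOR C = H XOR H = L
w2 = B XNOR A = H XNOR H = H
w3 = w0 XOR C = L XOR H = H
w4 = w2 XOR w3 = H XOR H = L
w5 = w4 XOR w3 = L XOR H = H
w8 = C XOR w5 = H XOR H = L

w0 = L; w3 = H; w8 = L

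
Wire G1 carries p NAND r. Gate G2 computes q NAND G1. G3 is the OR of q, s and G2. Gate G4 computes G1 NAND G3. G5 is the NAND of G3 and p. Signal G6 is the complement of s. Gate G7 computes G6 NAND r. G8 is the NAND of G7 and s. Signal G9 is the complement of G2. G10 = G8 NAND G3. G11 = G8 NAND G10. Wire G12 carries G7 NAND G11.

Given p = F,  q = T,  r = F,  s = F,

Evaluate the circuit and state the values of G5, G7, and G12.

G5 = T, G7 = T, G12 = F

G1 = p NAND r = F NAND F = T
G2 = q NAND G1 = T NAND T = F
G3 = q OR s OR G2 = T OR F OR F = T
G5 = G3 NAND p = T NAND F = T
G6 = NOT s = NOT F = T
G7 = G6 NAND r = T NAND F = T
G8 = G7 NAND s = T NAND F = T
G10 = G8 NAND G3 = T NAND T = F
G11 = G8 NAND G10 = T NAND F = T
G12 = G7 NAND G11 = T NAND T = F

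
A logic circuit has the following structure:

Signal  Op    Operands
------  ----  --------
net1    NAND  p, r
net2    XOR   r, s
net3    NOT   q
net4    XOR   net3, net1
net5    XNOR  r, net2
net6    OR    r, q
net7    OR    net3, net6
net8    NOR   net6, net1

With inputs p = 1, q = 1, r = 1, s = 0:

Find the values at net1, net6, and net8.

net1 = 0  net6 = 1  net8 = 0

net1 = p NAND r = 1 NAND 1 = 0
net6 = r OR q = 1 OR 1 = 1
net8 = net6 NOR net1 = 1 NOR 0 = 0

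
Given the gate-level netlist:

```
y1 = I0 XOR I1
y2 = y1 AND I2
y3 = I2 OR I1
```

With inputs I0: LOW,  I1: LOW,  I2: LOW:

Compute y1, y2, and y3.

y1 = LOW  y2 = LOW  y3 = LOW

y1 = I0 XOR I1 = LOW XOR LOW = LOW
y2 = y1 AND I2 = LOW AND LOW = LOW
y3 = I2 OR I1 = LOW OR LOW = LOW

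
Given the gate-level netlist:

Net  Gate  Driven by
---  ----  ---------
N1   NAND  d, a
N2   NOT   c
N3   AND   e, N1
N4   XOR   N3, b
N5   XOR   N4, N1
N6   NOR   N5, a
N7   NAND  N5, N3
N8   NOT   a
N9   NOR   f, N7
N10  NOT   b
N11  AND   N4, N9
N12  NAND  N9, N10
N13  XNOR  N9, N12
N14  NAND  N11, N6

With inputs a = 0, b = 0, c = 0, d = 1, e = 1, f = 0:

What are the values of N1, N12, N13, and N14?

N1 = 1  N12 = 1  N13 = 0  N14 = 1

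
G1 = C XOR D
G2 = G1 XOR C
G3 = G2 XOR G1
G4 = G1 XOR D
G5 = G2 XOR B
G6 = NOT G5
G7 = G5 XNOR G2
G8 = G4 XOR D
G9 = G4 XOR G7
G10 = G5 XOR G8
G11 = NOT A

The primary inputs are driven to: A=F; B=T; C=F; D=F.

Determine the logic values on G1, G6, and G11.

G1 = C XOR D = F XOR F = F
G2 = G1 XOR C = F XOR F = F
G5 = G2 XOR B = F XOR T = T
G6 = NOT G5 = NOT T = F
G11 = NOT A = NOT F = T

G1 = F, G6 = F, G11 = T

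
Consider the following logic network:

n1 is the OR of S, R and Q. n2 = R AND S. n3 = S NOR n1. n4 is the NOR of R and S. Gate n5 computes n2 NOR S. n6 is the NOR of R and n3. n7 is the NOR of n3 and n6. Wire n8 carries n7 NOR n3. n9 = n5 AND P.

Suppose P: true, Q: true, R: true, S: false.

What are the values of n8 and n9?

n8 = false, n9 = true

n1 = S OR R OR Q = false OR true OR true = true
n2 = R AND S = true AND false = false
n3 = S NOR n1 = false NOR true = false
n5 = n2 NOR S = false NOR false = true
n6 = R NOR n3 = true NOR false = false
n7 = n3 NOR n6 = false NOR false = true
n8 = n7 NOR n3 = true NOR false = false
n9 = n5 AND P = true AND true = true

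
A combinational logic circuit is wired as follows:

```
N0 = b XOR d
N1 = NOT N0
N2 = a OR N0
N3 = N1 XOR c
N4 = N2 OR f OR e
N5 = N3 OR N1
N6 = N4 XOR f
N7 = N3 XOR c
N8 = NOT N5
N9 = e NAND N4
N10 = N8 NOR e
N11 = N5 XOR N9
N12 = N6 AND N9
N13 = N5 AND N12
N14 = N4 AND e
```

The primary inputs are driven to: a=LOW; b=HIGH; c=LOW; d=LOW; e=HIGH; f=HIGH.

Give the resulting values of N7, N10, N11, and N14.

N7 = LOW, N10 = LOW, N11 = LOW, N14 = HIGH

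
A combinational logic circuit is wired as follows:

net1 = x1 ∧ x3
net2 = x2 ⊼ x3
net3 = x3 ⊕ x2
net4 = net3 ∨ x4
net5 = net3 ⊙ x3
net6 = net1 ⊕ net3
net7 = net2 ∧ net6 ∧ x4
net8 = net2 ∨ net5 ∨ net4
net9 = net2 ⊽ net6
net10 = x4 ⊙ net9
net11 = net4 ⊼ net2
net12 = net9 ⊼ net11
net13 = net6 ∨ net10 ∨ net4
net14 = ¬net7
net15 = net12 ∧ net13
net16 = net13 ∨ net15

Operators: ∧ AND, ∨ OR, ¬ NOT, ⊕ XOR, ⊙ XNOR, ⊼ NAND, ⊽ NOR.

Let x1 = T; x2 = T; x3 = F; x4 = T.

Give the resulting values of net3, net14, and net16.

net3 = T, net14 = F, net16 = T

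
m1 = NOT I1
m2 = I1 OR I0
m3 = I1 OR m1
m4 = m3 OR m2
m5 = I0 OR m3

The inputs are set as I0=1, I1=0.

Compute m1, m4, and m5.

m1 = NOT I1 = NOT 0 = 1
m2 = I1 OR I0 = 0 OR 1 = 1
m3 = I1 OR m1 = 0 OR 1 = 1
m4 = m3 OR m2 = 1 OR 1 = 1
m5 = I0 OR m3 = 1 OR 1 = 1

m1 = 1  m4 = 1  m5 = 1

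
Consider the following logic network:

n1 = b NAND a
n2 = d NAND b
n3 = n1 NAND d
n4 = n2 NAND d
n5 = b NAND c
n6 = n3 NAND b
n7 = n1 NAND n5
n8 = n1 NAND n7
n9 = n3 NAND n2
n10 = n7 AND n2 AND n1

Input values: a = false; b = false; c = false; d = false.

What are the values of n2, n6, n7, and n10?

n2 = true, n6 = true, n7 = false, n10 = false

n1 = b NAND a = false NAND false = true
n2 = d NAND b = false NAND false = true
n3 = n1 NAND d = true NAND false = true
n5 = b NAND c = false NAND false = true
n6 = n3 NAND b = true NAND false = true
n7 = n1 NAND n5 = true NAND true = false
n10 = n7 AND n2 AND n1 = false AND true AND true = false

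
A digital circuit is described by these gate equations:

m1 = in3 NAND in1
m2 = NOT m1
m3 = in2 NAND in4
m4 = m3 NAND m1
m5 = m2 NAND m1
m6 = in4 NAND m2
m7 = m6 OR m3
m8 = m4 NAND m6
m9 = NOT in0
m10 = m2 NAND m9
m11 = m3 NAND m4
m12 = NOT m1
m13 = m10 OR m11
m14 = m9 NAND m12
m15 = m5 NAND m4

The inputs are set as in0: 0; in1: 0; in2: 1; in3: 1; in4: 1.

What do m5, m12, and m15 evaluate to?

m1 = in3 NAND in1 = 1 NAND 0 = 1
m2 = NOT m1 = NOT 1 = 0
m3 = in2 NAND in4 = 1 NAND 1 = 0
m4 = m3 NAND m1 = 0 NAND 1 = 1
m5 = m2 NAND m1 = 0 NAND 1 = 1
m12 = NOT m1 = NOT 1 = 0
m15 = m5 NAND m4 = 1 NAND 1 = 0

m5 = 1; m12 = 0; m15 = 0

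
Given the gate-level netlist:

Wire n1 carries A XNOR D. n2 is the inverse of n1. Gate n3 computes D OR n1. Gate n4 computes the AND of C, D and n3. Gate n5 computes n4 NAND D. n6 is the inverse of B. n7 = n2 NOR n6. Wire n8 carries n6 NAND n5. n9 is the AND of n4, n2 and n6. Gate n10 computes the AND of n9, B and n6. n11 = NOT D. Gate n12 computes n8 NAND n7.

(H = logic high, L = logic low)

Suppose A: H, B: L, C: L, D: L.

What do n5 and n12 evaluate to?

n1 = A XNOR D = H XNOR L = L
n2 = NOT n1 = NOT L = H
n3 = D OR n1 = L OR L = L
n4 = C AND D AND n3 = L AND L AND L = L
n5 = n4 NAND D = L NAND L = H
n6 = NOT B = NOT L = H
n7 = n2 NOR n6 = H NOR H = L
n8 = n6 NAND n5 = H NAND H = L
n12 = n8 NAND n7 = L NAND L = H

n5 = H; n12 = H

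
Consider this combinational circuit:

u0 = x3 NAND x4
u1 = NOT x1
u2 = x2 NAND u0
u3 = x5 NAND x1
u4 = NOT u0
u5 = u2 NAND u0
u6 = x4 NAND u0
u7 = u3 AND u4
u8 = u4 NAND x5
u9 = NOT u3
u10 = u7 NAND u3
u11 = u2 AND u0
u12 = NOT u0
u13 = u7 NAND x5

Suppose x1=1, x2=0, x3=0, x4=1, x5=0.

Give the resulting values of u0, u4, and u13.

u0 = 1, u4 = 0, u13 = 1

u0 = x3 NAND x4 = 0 NAND 1 = 1
u3 = x5 NAND x1 = 0 NAND 1 = 1
u4 = NOT u0 = NOT 1 = 0
u7 = u3 AND u4 = 1 AND 0 = 0
u13 = u7 NAND x5 = 0 NAND 0 = 1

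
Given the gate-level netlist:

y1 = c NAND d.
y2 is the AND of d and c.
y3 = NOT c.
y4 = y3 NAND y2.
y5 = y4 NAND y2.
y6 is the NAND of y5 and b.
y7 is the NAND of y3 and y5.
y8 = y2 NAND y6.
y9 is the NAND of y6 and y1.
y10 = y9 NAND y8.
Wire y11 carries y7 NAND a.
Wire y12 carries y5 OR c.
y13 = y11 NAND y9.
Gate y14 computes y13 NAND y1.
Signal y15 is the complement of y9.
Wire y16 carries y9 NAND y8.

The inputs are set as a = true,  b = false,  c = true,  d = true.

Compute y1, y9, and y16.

y1 = c NAND d = true NAND true = false
y2 = d AND c = true AND true = true
y3 = NOT c = NOT true = false
y4 = y3 NAND y2 = false NAND true = true
y5 = y4 NAND y2 = true NAND true = false
y6 = y5 NAND b = false NAND false = true
y8 = y2 NAND y6 = true NAND true = false
y9 = y6 NAND y1 = true NAND false = true
y16 = y9 NAND y8 = true NAND false = true

y1 = false  y9 = true  y16 = true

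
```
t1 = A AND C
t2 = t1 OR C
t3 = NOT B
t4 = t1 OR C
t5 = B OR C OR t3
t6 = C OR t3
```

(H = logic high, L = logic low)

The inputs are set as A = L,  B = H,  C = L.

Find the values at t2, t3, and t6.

t2 = L, t3 = L, t6 = L

t1 = A AND C = L AND L = L
t2 = t1 OR C = L OR L = L
t3 = NOT B = NOT H = L
t6 = C OR t3 = L OR L = L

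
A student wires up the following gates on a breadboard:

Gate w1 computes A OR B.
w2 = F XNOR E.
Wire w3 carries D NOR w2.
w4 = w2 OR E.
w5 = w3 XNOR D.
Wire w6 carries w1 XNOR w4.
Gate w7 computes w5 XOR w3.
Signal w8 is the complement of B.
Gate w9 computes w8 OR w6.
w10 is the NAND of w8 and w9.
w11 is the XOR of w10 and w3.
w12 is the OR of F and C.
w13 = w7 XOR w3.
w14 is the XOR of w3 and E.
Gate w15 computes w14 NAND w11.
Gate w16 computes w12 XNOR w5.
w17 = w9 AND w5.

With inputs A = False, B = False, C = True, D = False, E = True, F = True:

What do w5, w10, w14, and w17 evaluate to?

w5 = True, w10 = False, w14 = True, w17 = True

w1 = A OR B = False OR False = False
w2 = F XNOR E = True XNOR True = True
w3 = D NOR w2 = False NOR True = False
w4 = w2 OR E = True OR True = True
w5 = w3 XNOR D = False XNOR False = True
w6 = w1 XNOR w4 = False XNOR True = False
w8 = NOT B = NOT False = True
w9 = w8 OR w6 = True OR False = True
w10 = w8 NAND w9 = True NAND True = False
w14 = w3 XOR E = False XOR True = True
w17 = w9 AND w5 = True AND True = True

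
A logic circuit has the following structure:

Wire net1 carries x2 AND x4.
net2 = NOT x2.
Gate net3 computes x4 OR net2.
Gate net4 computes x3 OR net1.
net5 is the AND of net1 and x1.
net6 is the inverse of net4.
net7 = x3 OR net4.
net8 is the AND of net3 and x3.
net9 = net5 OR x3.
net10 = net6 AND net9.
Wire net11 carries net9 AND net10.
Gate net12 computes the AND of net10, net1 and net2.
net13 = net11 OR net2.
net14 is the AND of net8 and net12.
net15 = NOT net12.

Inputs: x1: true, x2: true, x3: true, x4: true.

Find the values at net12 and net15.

net1 = x2 AND x4 = true AND true = true
net2 = NOT x2 = NOT true = false
net4 = x3 OR net1 = true OR true = true
net5 = net1 AND x1 = true AND true = true
net6 = NOT net4 = NOT true = false
net9 = net5 OR x3 = true OR true = true
net10 = net6 AND net9 = false AND true = false
net12 = net10 AND net1 AND net2 = false AND true AND false = false
net15 = NOT net12 = NOT false = true

net12 = false, net15 = true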